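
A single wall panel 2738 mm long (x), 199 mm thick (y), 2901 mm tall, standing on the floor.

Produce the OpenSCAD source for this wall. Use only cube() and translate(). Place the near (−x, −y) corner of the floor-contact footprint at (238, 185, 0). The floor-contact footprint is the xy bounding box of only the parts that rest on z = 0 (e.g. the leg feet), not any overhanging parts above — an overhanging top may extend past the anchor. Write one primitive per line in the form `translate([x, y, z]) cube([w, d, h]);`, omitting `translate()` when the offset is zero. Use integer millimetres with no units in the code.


translate([238, 185, 0]) cube([2738, 199, 2901]);


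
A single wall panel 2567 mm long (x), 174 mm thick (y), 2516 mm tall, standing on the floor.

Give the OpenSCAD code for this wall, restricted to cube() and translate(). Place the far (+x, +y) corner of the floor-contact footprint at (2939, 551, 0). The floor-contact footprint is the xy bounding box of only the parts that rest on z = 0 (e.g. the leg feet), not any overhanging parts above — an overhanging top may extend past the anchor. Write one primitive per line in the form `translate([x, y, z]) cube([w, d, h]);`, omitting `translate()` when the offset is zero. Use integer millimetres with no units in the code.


translate([372, 377, 0]) cube([2567, 174, 2516]);


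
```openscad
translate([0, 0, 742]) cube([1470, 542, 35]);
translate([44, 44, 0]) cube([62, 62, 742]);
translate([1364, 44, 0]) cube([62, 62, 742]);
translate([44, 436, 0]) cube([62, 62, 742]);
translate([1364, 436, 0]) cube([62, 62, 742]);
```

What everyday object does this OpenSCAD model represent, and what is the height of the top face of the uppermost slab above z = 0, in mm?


A table. The table height is 777 mm.

A 1470×542×35 slab sits at z = 742 on four 62 mm square posts — a table. The top surface is at 742 + 35 = 777 mm.


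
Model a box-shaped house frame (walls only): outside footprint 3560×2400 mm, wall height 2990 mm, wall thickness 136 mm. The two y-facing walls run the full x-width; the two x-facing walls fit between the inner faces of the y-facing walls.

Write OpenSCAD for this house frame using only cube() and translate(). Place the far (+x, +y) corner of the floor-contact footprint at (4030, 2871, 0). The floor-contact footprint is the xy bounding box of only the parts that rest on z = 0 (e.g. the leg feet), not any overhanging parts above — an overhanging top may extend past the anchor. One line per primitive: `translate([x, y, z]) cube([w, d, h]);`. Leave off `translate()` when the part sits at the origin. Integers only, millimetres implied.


translate([470, 471, 0]) cube([3560, 136, 2990]);
translate([470, 2735, 0]) cube([3560, 136, 2990]);
translate([470, 607, 0]) cube([136, 2128, 2990]);
translate([3894, 607, 0]) cube([136, 2128, 2990]);


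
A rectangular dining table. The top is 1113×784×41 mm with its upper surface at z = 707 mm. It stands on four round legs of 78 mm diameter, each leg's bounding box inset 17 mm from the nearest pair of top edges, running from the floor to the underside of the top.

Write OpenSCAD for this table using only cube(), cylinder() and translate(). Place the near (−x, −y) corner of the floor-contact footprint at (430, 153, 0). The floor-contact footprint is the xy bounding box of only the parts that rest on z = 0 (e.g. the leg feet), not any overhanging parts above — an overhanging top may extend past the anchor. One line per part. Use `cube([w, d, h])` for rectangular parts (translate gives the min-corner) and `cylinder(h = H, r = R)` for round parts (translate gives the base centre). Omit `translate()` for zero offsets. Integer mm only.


translate([413, 136, 666]) cube([1113, 784, 41]);
translate([469, 192, 0]) cylinder(h = 666, r = 39);
translate([1470, 192, 0]) cylinder(h = 666, r = 39);
translate([469, 864, 0]) cylinder(h = 666, r = 39);
translate([1470, 864, 0]) cylinder(h = 666, r = 39);


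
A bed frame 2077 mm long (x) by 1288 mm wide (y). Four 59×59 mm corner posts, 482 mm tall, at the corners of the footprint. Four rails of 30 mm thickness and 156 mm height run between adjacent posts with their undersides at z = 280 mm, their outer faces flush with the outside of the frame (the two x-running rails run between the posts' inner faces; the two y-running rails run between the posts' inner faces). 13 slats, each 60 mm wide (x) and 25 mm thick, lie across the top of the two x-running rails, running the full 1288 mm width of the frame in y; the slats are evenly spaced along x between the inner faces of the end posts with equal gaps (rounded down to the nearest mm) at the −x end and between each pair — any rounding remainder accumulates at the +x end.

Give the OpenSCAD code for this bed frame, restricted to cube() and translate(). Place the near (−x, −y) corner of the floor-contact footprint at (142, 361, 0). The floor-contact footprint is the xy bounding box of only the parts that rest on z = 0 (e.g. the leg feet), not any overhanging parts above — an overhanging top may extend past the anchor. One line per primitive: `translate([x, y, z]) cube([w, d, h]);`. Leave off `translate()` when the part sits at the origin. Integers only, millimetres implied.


translate([142, 361, 0]) cube([59, 59, 482]);
translate([142, 1590, 0]) cube([59, 59, 482]);
translate([2160, 361, 0]) cube([59, 59, 482]);
translate([2160, 1590, 0]) cube([59, 59, 482]);
translate([201, 361, 280]) cube([1959, 30, 156]);
translate([201, 1619, 280]) cube([1959, 30, 156]);
translate([142, 420, 280]) cube([30, 1170, 156]);
translate([2189, 420, 280]) cube([30, 1170, 156]);
translate([285, 361, 436]) cube([60, 1288, 25]);
translate([429, 361, 436]) cube([60, 1288, 25]);
translate([573, 361, 436]) cube([60, 1288, 25]);
translate([717, 361, 436]) cube([60, 1288, 25]);
translate([861, 361, 436]) cube([60, 1288, 25]);
translate([1005, 361, 436]) cube([60, 1288, 25]);
translate([1149, 361, 436]) cube([60, 1288, 25]);
translate([1293, 361, 436]) cube([60, 1288, 25]);
translate([1437, 361, 436]) cube([60, 1288, 25]);
translate([1581, 361, 436]) cube([60, 1288, 25]);
translate([1725, 361, 436]) cube([60, 1288, 25]);
translate([1869, 361, 436]) cube([60, 1288, 25]);
translate([2013, 361, 436]) cube([60, 1288, 25]);


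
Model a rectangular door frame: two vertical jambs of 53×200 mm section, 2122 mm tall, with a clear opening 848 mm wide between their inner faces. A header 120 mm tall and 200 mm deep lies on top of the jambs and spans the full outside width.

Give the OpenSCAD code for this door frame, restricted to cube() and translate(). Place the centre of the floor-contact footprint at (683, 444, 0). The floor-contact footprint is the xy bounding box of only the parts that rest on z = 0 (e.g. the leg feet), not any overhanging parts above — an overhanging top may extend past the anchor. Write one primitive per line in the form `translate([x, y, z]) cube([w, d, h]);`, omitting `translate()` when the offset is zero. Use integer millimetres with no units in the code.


translate([206, 344, 0]) cube([53, 200, 2122]);
translate([1107, 344, 0]) cube([53, 200, 2122]);
translate([206, 344, 2122]) cube([954, 200, 120]);


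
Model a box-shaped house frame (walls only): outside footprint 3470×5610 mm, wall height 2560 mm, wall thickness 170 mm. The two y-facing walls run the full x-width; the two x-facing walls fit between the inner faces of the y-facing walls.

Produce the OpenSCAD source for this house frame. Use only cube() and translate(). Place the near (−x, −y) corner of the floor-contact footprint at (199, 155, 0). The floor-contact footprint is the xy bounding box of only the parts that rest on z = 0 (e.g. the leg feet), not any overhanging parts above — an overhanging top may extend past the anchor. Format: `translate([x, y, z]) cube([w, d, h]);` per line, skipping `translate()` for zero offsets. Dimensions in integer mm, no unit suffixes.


translate([199, 155, 0]) cube([3470, 170, 2560]);
translate([199, 5595, 0]) cube([3470, 170, 2560]);
translate([199, 325, 0]) cube([170, 5270, 2560]);
translate([3499, 325, 0]) cube([170, 5270, 2560]);


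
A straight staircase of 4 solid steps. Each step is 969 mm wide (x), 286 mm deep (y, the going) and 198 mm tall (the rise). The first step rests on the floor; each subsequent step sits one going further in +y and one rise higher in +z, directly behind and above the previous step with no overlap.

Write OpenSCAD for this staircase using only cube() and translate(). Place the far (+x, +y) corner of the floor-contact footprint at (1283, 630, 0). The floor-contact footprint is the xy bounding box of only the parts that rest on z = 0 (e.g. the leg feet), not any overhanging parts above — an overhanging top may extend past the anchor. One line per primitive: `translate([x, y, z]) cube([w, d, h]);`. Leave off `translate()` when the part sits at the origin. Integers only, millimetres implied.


translate([314, 344, 0]) cube([969, 286, 198]);
translate([314, 630, 198]) cube([969, 286, 198]);
translate([314, 916, 396]) cube([969, 286, 198]);
translate([314, 1202, 594]) cube([969, 286, 198]);


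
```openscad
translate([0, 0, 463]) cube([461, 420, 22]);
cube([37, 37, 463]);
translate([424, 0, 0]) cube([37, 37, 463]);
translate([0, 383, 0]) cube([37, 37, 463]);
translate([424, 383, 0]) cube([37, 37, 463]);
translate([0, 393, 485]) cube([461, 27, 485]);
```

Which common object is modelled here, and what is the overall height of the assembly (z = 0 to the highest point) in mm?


A chair. The overall height is 970 mm.

A slab on four corner posts with a tall panel at the back — a chair. The seat slab sits at z = 463 with thickness 22, and the 485 mm backrest starts at the seat top, so the overall height is 463 + 22 + 485 = 970 mm.


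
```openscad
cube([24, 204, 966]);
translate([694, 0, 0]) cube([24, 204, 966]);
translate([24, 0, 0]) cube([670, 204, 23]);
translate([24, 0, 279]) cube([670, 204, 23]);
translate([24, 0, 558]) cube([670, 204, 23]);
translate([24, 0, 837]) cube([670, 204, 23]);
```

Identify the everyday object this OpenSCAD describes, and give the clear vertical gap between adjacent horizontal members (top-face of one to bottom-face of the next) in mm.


A bookshelf. The clear shelf gap is 256 mm.

Two tall side panels with 4 horizontal boards between them — a bookshelf. The first two shelf undersides are at z = 0 and z = 279; with shelf thickness 23, the clear gap is 279 − 0 − 23 = 256 mm.


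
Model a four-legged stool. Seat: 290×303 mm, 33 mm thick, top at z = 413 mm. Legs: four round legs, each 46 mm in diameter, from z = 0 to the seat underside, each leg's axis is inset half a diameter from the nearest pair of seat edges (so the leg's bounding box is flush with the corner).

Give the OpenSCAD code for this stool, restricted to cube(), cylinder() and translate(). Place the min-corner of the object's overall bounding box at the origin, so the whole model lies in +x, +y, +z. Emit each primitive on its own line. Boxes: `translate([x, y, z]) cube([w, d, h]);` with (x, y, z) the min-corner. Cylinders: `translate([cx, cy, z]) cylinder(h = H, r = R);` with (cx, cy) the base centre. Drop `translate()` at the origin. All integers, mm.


translate([0, 0, 380]) cube([290, 303, 33]);
translate([23, 23, 0]) cylinder(h = 380, r = 23);
translate([267, 23, 0]) cylinder(h = 380, r = 23);
translate([23, 280, 0]) cylinder(h = 380, r = 23);
translate([267, 280, 0]) cylinder(h = 380, r = 23);


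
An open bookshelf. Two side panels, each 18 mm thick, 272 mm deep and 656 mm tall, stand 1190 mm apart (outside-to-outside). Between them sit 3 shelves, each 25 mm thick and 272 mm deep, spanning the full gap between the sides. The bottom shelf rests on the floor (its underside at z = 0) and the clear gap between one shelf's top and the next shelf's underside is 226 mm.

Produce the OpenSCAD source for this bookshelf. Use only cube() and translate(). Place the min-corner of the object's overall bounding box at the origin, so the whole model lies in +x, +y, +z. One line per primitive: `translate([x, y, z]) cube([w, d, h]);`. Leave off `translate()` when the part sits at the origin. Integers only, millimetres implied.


cube([18, 272, 656]);
translate([1172, 0, 0]) cube([18, 272, 656]);
translate([18, 0, 0]) cube([1154, 272, 25]);
translate([18, 0, 251]) cube([1154, 272, 25]);
translate([18, 0, 502]) cube([1154, 272, 25]);


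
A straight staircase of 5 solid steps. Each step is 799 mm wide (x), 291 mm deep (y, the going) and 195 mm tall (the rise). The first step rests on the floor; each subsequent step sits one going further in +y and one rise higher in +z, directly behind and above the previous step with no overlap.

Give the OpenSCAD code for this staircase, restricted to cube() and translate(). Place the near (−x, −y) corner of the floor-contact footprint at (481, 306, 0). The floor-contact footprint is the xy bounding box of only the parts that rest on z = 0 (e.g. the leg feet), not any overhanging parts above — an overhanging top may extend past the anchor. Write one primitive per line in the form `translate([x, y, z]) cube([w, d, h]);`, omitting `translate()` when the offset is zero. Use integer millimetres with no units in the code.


translate([481, 306, 0]) cube([799, 291, 195]);
translate([481, 597, 195]) cube([799, 291, 195]);
translate([481, 888, 390]) cube([799, 291, 195]);
translate([481, 1179, 585]) cube([799, 291, 195]);
translate([481, 1470, 780]) cube([799, 291, 195]);


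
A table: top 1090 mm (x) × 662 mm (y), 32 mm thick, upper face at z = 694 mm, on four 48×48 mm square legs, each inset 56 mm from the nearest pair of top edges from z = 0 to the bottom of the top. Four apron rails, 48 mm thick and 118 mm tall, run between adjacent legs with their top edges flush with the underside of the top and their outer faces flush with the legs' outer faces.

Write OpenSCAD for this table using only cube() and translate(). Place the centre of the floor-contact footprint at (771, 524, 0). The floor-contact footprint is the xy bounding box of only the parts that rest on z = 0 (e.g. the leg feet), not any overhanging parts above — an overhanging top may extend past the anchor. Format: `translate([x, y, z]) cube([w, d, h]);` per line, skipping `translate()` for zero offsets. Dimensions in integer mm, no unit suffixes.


translate([226, 193, 662]) cube([1090, 662, 32]);
translate([282, 249, 0]) cube([48, 48, 662]);
translate([1212, 249, 0]) cube([48, 48, 662]);
translate([282, 751, 0]) cube([48, 48, 662]);
translate([1212, 751, 0]) cube([48, 48, 662]);
translate([330, 249, 544]) cube([882, 48, 118]);
translate([330, 751, 544]) cube([882, 48, 118]);
translate([282, 297, 544]) cube([48, 454, 118]);
translate([1212, 297, 544]) cube([48, 454, 118]);


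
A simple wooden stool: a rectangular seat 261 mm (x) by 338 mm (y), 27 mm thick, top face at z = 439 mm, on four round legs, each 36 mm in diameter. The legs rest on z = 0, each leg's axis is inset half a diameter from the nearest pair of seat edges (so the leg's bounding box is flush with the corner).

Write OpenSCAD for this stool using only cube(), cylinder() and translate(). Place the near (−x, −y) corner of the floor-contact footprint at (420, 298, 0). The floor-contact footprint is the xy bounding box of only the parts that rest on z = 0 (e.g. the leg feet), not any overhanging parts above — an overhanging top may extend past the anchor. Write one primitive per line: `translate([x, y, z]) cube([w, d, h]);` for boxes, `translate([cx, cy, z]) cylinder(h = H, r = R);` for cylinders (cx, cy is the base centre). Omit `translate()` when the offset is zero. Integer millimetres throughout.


// leg_h = 439 - 27 = 412
translate([420, 298, 412]) cube([261, 338, 27]);
translate([438, 316, 0]) cylinder(h = 412, r = 18);
translate([663, 316, 0]) cylinder(h = 412, r = 18);
translate([438, 618, 0]) cylinder(h = 412, r = 18);
translate([663, 618, 0]) cylinder(h = 412, r = 18);


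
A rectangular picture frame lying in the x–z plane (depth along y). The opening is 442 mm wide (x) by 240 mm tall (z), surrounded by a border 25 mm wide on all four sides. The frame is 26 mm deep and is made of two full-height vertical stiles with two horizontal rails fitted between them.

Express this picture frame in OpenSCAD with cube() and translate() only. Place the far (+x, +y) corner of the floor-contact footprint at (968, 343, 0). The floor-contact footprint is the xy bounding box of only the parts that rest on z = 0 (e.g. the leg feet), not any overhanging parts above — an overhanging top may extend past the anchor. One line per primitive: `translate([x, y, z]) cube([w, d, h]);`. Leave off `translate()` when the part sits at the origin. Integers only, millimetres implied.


translate([476, 317, 0]) cube([25, 26, 290]);
translate([943, 317, 0]) cube([25, 26, 290]);
translate([501, 317, 0]) cube([442, 26, 25]);
translate([501, 317, 265]) cube([442, 26, 25]);


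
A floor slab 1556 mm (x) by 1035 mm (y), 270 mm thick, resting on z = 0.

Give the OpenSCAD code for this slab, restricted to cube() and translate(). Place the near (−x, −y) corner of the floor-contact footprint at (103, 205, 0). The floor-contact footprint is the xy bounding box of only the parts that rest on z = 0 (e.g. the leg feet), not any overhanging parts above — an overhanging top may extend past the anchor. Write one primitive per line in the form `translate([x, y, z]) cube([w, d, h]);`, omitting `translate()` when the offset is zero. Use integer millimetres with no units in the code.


translate([103, 205, 0]) cube([1556, 1035, 270]);


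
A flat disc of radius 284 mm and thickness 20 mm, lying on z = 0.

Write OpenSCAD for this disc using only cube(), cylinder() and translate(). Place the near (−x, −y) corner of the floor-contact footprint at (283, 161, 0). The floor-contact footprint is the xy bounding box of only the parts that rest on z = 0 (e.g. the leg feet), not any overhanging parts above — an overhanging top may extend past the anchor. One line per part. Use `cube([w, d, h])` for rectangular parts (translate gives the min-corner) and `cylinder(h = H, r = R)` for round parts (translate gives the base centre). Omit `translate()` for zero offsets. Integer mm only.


translate([567, 445, 0]) cylinder(h = 20, r = 284);


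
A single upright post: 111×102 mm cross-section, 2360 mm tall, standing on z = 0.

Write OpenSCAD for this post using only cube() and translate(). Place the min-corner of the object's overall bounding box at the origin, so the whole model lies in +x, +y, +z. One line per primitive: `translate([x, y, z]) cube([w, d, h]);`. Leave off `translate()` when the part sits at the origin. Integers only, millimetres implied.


cube([111, 102, 2360]);


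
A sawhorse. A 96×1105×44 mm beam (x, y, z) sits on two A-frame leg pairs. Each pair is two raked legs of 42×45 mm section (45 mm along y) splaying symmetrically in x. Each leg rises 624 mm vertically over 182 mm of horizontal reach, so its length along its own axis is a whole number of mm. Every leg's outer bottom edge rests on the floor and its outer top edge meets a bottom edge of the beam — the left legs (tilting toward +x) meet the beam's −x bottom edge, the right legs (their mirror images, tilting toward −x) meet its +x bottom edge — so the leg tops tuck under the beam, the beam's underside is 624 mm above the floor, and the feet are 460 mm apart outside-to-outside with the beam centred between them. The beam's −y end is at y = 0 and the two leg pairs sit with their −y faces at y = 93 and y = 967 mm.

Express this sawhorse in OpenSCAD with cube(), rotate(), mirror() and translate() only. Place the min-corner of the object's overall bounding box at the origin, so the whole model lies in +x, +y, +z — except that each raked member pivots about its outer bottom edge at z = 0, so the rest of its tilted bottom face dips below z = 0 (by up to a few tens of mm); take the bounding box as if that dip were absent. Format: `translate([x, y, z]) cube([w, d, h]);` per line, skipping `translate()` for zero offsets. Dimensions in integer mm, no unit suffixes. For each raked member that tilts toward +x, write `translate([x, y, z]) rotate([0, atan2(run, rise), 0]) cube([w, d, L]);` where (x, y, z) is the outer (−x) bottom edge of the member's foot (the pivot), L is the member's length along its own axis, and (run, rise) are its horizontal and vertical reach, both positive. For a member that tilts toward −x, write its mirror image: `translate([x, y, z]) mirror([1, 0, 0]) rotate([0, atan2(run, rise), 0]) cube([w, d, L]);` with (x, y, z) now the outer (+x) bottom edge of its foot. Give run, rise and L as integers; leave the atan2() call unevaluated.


translate([182, 0, 624]) cube([96, 1105, 44]);
translate([0, 93, 0]) rotate([0, atan2(182, 624), 0]) cube([42, 45, 650]);
translate([460, 93, 0]) mirror([1, 0, 0]) rotate([0, atan2(182, 624), 0]) cube([42, 45, 650]);
translate([0, 967, 0]) rotate([0, atan2(182, 624), 0]) cube([42, 45, 650]);
translate([460, 967, 0]) mirror([1, 0, 0]) rotate([0, atan2(182, 624), 0]) cube([42, 45, 650]);


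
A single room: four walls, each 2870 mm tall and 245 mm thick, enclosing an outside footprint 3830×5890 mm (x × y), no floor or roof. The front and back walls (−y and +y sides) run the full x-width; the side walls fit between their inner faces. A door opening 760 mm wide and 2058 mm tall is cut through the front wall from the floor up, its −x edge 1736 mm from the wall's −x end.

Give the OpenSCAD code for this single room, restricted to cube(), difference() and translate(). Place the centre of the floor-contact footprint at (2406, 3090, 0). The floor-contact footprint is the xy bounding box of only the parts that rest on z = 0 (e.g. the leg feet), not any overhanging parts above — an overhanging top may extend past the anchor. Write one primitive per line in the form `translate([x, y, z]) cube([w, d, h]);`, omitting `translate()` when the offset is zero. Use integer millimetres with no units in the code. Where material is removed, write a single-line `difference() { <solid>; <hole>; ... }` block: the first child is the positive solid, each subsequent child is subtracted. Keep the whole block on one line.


difference() { translate([491, 145, 0]) cube([3830, 245, 2870]); translate([2227, 145, 0]) cube([760, 245, 2058]); }
translate([491, 5790, 0]) cube([3830, 245, 2870]);
translate([491, 390, 0]) cube([245, 5400, 2870]);
translate([4076, 390, 0]) cube([245, 5400, 2870]);


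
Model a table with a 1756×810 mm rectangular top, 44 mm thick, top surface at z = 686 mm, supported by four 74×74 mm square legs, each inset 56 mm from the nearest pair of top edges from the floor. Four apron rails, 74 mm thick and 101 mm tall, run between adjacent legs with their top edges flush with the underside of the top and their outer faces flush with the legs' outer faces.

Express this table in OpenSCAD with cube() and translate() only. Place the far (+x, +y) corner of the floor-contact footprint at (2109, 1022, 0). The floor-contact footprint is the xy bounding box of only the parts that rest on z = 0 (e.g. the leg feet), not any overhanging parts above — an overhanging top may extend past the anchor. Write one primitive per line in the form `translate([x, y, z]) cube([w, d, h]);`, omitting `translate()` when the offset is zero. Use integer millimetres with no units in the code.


// leg_h = 686 - 44 = 642
// apron z = 642 - 101 = 541
translate([409, 268, 642]) cube([1756, 810, 44]);
translate([465, 324, 0]) cube([74, 74, 642]);
translate([2035, 324, 0]) cube([74, 74, 642]);
translate([465, 948, 0]) cube([74, 74, 642]);
translate([2035, 948, 0]) cube([74, 74, 642]);
translate([539, 324, 541]) cube([1496, 74, 101]);
translate([539, 948, 541]) cube([1496, 74, 101]);
translate([465, 398, 541]) cube([74, 550, 101]);
translate([2035, 398, 541]) cube([74, 550, 101]);


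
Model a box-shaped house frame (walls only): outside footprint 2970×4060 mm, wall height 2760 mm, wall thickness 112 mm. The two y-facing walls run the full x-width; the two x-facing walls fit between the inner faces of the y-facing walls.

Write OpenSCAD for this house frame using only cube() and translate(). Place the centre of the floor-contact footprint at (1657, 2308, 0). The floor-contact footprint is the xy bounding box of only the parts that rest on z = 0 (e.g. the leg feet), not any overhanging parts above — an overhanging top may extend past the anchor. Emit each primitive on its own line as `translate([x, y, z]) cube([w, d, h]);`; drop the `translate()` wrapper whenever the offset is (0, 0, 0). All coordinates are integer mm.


translate([172, 278, 0]) cube([2970, 112, 2760]);
translate([172, 4226, 0]) cube([2970, 112, 2760]);
translate([172, 390, 0]) cube([112, 3836, 2760]);
translate([3030, 390, 0]) cube([112, 3836, 2760]);


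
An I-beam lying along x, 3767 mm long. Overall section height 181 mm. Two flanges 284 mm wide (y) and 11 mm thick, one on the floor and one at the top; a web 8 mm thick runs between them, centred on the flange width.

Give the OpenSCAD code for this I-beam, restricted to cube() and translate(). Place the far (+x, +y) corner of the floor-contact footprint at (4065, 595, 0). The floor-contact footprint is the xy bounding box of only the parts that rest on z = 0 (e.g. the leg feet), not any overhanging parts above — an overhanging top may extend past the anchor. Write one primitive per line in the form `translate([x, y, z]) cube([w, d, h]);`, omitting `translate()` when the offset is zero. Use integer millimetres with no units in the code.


translate([298, 311, 0]) cube([3767, 284, 11]);
translate([298, 449, 11]) cube([3767, 8, 159]);
translate([298, 311, 170]) cube([3767, 284, 11]);


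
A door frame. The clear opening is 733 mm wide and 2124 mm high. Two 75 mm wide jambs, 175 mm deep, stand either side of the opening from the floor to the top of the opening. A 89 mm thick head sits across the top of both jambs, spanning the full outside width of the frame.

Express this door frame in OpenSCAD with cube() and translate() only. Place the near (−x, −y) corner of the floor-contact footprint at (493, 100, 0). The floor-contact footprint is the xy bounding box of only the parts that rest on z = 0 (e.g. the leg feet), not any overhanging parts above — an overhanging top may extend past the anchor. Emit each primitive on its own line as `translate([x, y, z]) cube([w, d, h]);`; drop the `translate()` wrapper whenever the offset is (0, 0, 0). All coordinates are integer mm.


translate([493, 100, 0]) cube([75, 175, 2124]);
translate([1301, 100, 0]) cube([75, 175, 2124]);
translate([493, 100, 2124]) cube([883, 175, 89]);


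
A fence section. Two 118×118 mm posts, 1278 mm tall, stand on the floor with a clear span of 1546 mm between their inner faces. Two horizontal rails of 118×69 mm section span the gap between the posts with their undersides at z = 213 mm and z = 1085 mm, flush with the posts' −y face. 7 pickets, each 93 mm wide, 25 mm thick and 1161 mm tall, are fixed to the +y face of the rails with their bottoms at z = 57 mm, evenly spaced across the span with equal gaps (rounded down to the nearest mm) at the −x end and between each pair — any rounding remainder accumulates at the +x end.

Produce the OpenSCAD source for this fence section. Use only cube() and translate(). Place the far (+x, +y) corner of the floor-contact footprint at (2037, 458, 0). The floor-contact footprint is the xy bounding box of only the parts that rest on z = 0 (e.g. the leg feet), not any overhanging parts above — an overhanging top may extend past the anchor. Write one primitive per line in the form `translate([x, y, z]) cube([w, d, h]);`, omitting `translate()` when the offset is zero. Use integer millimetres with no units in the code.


translate([255, 340, 0]) cube([118, 118, 1278]);
translate([1919, 340, 0]) cube([118, 118, 1278]);
translate([373, 340, 213]) cube([1546, 118, 69]);
translate([373, 340, 1085]) cube([1546, 118, 69]);
translate([484, 458, 57]) cube([93, 25, 1161]);
translate([688, 458, 57]) cube([93, 25, 1161]);
translate([892, 458, 57]) cube([93, 25, 1161]);
translate([1096, 458, 57]) cube([93, 25, 1161]);
translate([1300, 458, 57]) cube([93, 25, 1161]);
translate([1504, 458, 57]) cube([93, 25, 1161]);
translate([1708, 458, 57]) cube([93, 25, 1161]);


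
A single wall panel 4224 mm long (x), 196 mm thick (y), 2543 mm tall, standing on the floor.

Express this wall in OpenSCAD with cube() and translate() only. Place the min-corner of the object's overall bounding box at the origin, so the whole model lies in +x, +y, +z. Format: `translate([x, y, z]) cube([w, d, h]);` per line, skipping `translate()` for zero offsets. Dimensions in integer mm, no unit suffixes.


cube([4224, 196, 2543]);


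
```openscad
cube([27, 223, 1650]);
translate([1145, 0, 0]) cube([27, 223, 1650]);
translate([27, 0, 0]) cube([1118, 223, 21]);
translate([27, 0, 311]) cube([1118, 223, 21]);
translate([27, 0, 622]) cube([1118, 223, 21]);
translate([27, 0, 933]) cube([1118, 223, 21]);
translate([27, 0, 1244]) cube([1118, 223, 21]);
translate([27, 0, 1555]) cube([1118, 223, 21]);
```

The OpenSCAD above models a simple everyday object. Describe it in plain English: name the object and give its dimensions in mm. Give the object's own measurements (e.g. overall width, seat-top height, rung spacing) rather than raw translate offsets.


An open bookshelf. Two side panels, each 27 mm thick, 223 mm deep and 1650 mm tall, stand 1172 mm apart (outside-to-outside). Between them sit 6 shelves, each 21 mm thick and 223 mm deep, spanning the full gap between the sides. The bottom shelf rests on the floor (its underside at z = 0) and the clear gap between one shelf's top and the next shelf's underside is 290 mm.


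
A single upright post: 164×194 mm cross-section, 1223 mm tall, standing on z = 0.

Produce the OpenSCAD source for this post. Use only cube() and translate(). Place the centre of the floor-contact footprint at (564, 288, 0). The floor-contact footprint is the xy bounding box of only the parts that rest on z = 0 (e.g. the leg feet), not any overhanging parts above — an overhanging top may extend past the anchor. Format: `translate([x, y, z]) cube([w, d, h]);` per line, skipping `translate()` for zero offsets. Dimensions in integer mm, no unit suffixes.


translate([482, 191, 0]) cube([164, 194, 1223]);


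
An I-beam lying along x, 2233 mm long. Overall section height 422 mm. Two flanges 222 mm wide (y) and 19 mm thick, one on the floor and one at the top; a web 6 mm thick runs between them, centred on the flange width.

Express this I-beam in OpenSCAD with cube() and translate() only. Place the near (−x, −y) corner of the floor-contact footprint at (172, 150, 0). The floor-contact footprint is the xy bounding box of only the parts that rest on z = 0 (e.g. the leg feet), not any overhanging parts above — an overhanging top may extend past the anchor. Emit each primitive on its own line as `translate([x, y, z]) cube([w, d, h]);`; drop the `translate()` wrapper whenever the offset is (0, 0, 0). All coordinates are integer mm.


translate([172, 150, 0]) cube([2233, 222, 19]);
translate([172, 258, 19]) cube([2233, 6, 384]);
translate([172, 150, 403]) cube([2233, 222, 19]);


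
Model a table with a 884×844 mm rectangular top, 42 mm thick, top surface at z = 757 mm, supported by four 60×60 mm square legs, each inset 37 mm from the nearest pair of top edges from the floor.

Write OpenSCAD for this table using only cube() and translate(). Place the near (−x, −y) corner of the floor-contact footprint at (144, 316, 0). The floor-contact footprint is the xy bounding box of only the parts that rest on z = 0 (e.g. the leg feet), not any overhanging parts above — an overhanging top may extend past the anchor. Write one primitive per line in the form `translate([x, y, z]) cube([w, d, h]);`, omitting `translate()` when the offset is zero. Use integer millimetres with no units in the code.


// leg_h = 757 - 42 = 715
translate([107, 279, 715]) cube([884, 844, 42]);
translate([144, 316, 0]) cube([60, 60, 715]);
translate([894, 316, 0]) cube([60, 60, 715]);
translate([144, 1026, 0]) cube([60, 60, 715]);
translate([894, 1026, 0]) cube([60, 60, 715]);


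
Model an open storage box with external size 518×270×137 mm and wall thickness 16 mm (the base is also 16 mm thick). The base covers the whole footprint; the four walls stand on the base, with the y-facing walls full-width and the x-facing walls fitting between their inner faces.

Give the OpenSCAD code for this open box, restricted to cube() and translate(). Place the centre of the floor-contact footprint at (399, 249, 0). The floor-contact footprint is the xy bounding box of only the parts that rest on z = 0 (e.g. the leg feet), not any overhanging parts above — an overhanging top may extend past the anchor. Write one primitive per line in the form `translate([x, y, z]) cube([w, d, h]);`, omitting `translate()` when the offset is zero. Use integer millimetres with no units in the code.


translate([140, 114, 0]) cube([518, 270, 16]);
translate([140, 114, 16]) cube([518, 16, 121]);
translate([140, 368, 16]) cube([518, 16, 121]);
translate([140, 130, 16]) cube([16, 238, 121]);
translate([642, 130, 16]) cube([16, 238, 121]);


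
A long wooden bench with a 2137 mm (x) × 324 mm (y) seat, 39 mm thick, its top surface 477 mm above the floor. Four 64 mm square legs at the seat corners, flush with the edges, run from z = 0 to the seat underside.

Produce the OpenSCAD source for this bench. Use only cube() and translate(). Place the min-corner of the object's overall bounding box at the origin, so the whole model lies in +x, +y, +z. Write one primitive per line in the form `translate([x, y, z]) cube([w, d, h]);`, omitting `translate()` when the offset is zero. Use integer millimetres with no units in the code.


translate([0, 0, 438]) cube([2137, 324, 39]);
cube([64, 64, 438]);
translate([0, 260, 0]) cube([64, 64, 438]);
translate([2073, 0, 0]) cube([64, 64, 438]);
translate([2073, 260, 0]) cube([64, 64, 438]);


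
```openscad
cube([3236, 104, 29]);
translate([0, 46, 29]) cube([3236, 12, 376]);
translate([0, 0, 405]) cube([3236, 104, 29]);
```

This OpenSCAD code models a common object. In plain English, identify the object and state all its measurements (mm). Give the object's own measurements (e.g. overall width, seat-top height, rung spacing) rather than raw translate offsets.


An I-beam lying along x, 3236 mm long. Overall section height 434 mm. Two flanges 104 mm wide (y) and 29 mm thick, one on the floor and one at the top; a web 12 mm thick runs between them, centred on the flange width.


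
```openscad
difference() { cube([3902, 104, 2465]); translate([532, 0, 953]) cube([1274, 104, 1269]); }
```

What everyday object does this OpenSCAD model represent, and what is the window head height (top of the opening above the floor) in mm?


A wall with a window opening. The window head height is 2222 mm.

A wall with a rectangular opening subtracted — a window. Sill at z = 953, opening 1269 mm tall, so the head is at 953 + 1269 = 2222 mm.


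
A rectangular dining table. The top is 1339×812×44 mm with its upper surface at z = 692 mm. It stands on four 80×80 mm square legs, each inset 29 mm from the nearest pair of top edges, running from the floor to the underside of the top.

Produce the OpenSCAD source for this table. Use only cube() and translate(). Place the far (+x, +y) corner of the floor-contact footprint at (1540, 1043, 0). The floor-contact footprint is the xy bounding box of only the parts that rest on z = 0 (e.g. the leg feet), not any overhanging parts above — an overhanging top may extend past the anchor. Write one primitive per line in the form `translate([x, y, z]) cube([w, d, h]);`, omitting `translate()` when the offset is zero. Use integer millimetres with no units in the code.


translate([230, 260, 648]) cube([1339, 812, 44]);
translate([259, 289, 0]) cube([80, 80, 648]);
translate([1460, 289, 0]) cube([80, 80, 648]);
translate([259, 963, 0]) cube([80, 80, 648]);
translate([1460, 963, 0]) cube([80, 80, 648]);


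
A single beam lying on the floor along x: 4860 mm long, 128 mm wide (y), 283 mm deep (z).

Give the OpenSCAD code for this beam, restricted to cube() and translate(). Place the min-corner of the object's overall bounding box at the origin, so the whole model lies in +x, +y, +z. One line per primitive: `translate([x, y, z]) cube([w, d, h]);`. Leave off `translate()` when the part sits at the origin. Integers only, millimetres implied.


cube([4860, 128, 283]);


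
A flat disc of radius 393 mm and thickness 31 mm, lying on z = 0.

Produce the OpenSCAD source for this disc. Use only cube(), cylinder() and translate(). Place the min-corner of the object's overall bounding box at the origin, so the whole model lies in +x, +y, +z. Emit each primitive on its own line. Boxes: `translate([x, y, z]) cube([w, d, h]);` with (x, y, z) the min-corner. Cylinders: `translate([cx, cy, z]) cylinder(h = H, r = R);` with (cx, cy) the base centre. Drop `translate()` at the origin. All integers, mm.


translate([393, 393, 0]) cylinder(h = 31, r = 393);


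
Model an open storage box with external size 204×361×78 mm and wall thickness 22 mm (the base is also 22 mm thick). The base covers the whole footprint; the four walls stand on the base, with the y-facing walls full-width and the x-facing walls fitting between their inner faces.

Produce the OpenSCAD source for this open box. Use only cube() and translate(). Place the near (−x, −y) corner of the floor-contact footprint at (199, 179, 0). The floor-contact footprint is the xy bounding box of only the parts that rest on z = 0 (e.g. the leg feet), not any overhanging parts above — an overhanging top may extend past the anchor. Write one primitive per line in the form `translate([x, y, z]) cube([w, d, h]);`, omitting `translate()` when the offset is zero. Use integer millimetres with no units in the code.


translate([199, 179, 0]) cube([204, 361, 22]);
translate([199, 179, 22]) cube([204, 22, 56]);
translate([199, 518, 22]) cube([204, 22, 56]);
translate([199, 201, 22]) cube([22, 317, 56]);
translate([381, 201, 22]) cube([22, 317, 56]);


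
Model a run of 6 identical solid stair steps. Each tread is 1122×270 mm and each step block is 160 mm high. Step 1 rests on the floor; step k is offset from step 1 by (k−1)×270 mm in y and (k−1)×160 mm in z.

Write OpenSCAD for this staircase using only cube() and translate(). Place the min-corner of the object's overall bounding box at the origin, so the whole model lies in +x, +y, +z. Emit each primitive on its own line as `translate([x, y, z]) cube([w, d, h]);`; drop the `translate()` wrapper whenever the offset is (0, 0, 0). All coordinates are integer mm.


cube([1122, 270, 160]);
translate([0, 270, 160]) cube([1122, 270, 160]);
translate([0, 540, 320]) cube([1122, 270, 160]);
translate([0, 810, 480]) cube([1122, 270, 160]);
translate([0, 1080, 640]) cube([1122, 270, 160]);
translate([0, 1350, 800]) cube([1122, 270, 160]);


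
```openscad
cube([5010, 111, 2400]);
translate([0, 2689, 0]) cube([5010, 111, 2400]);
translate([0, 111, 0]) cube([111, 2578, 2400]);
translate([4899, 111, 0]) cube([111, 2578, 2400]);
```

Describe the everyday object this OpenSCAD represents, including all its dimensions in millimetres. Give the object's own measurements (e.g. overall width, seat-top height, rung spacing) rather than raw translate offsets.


The wall frame of a small rectangular building: four walls, each 2400 mm tall and 111 mm thick, enclosing a footprint 5010 mm (x) by 2800 mm (y) outside-to-outside, with no floor or roof. The front and back walls (the −y and +y sides) span the full width; the two side walls fit between them.


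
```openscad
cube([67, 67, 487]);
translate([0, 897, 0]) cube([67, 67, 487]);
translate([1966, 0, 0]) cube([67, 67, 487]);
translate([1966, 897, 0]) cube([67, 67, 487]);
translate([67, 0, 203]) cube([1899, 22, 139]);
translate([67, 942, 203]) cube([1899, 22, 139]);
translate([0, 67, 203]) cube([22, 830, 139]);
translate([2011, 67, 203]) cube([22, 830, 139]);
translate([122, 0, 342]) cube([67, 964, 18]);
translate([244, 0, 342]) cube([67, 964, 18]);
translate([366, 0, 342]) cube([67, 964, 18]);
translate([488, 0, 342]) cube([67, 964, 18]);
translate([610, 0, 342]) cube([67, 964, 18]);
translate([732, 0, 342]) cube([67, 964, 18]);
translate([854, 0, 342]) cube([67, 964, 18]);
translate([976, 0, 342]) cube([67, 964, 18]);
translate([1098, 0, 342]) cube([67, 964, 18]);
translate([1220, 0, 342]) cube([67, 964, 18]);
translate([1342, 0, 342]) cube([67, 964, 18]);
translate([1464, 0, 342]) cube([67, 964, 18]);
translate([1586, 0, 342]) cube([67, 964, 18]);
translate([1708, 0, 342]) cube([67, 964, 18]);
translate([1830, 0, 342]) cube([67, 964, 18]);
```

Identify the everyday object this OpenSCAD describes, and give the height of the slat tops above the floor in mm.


A bed frame. The slat-top height is 360 mm.

Four posts, four rails, and a row of slats — a bed frame. Slats sit on the rails at z = 203 + 139 = 342; with slat thickness 18, the top is 360 mm.
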